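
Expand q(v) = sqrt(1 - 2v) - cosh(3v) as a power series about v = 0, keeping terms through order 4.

-4*v^4 - v^3/2 - 5*v^2 - v

Add the two expansions coefficient-wise.
q(0) = 0
q′(0) = -1
q′′(0) = -10
q′′′(0) = -3
q^(4)(0) = -96
Then c_k = q^(k)(0)/k! gives each Taylor coefficient.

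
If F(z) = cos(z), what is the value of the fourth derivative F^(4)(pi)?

Differentiate repeatedly and evaluate at the center.
The coefficient of (z - pi)^4 in the expansion is -1/24, so F^(4)(pi) = 4! * (-1/24) = -1.

-1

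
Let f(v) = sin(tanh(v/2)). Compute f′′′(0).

-3/8

Let u equal the inner series; expand the outer function in u and truncate.
From the series, [v^3] f = -1/16; multiply by 3! = 6 to get -3/8.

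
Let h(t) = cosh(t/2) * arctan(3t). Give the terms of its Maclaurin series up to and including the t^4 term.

-69*t^3/8 + 3*t

Take the Cauchy product of the two expansions.
[t^0] = 0;  [t^1] = 3;  [t^2] = 0;  [t^3] = -69/8;  [t^4] = 0.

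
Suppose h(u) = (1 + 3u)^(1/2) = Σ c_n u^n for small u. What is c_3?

27/16

Differentiate repeatedly and evaluate at the center.
h(0) = 1
h′(0) = 3/2
h′′(0) = -9/4
h′′′(0) = 81/8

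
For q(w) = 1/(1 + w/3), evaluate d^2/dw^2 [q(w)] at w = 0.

2/9

The coefficient of w^2 in the expansion is 1/9, so q′′(0) = 2! * (1/9) = 2/9.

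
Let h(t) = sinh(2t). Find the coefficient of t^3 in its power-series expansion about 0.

4/3

[t^0] = 0;  [t^1] = 2;  [t^2] = 0;  [t^3] = 4/3.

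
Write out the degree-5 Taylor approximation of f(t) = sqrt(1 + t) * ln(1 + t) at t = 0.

Take the Cauchy product of the two expansions.
f(0) = 0
f′(0) = 1
f′′(0) = 0
f′′′(0) = -1/4
f^(4)(0) = 1
f^(5)(0) = -71/16
Then c_k = f^(k)(0)/k! gives each Taylor coefficient.

-71*t^5/1920 + t^4/24 - t^3/24 + t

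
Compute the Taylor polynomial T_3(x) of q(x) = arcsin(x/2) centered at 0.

x^3/48 + x/2

Compute the successive derivatives at the expansion point and divide by k!.
[x^0] = 0;  [x^1] = 1/2;  [x^2] = 0;  [x^3] = 1/48.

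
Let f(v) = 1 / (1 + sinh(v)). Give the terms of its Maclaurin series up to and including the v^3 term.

Expand as Σ (-1)^k u^k with u equal to the inner function's series.
f(0) = 1
f′(0) = -1
f′′(0) = 2
f′′′(0) = -7
Dividing each by k! gives the coefficients c_0, ..., c_3.

-7*v^3/6 + v^2 - v + 1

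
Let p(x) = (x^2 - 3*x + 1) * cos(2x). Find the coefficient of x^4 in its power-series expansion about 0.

Shift and add copies of the series according to the polynomial's terms.

-4/3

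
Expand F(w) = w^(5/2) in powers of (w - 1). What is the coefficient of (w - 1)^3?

5/16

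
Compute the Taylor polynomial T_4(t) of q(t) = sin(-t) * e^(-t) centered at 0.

Multiply the two series term by term and collect like powers.

-t^3/3 + t^2 - t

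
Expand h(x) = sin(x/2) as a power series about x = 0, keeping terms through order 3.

-x^3/48 + x/2

Apply the Taylor formula c_k = f^(k)(a)/k!.
h(0) = 0
h′(0) = 1/2
h′′(0) = 0
h′′′(0) = -1/8
Dividing each by k! gives the coefficients c_0, ..., c_3.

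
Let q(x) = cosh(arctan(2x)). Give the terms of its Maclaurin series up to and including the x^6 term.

116*x^6/9 - 14*x^4/3 + 2*x^2 + 1

Let u equal the inner series; expand the outer function in u and truncate.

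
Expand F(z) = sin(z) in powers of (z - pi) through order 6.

Use the known series and substitute for the argument.

-(z - pi)^5/120 + (z - pi)^3/6 - (z - pi)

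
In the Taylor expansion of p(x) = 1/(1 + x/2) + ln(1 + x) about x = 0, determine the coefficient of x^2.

-1/4

Combine the two series term by term.
p(0) = 1
p′(0) = 1/2
p′′(0) = -1/2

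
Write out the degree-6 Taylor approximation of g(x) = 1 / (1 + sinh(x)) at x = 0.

Expand as Σ (-1)^k u^k with u equal to the inner function's series.
[x^0] = 1;  [x^1] = -1;  [x^2] = 1;  [x^3] = -7/6;  [x^4] = 4/3;  [x^5] = -181/120;  [x^6] = 77/45.

77*x^6/45 - 181*x^5/120 + 4*x^4/3 - 7*x^3/6 + x^2 - x + 1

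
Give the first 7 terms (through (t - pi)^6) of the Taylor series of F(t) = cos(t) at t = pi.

(t - pi)^6/720 - (t - pi)^4/24 + (t - pi)^2/2 - 1

F(pi) = -1
F′(pi) = 0
F′′(pi) = 1
F′′′(pi) = 0
F^(4)(pi) = -1
F^(5)(pi) = 0
F^(6)(pi) = 1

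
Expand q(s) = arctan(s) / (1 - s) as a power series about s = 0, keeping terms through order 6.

Use 1/(1 - r) = Σ r^k on the denominator, then take the Cauchy product.

13*s^6/15 + 13*s^5/15 + 2*s^4/3 + 2*s^3/3 + s^2 + s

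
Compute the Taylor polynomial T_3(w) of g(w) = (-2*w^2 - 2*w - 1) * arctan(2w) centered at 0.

Distribute the polynomial across the series and collect like powers.
[w^0] = 0;  [w^1] = -2;  [w^2] = -4;  [w^3] = -4/3.

-4*w^3/3 - 4*w^2 - 2*w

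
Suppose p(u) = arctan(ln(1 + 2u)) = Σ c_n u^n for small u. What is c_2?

Plug the Maclaurin series of the inner function into that of the outer and collect terms.
p(0) = 0
p′(0) = 2
p′′(0) = -4

-2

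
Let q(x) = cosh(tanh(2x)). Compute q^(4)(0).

-112

Plug the Maclaurin series of the inner function into that of the outer and collect terms.
The coefficient of x^4 in the expansion is -14/3, so q^(4)(0) = 4! * (-14/3) = -112.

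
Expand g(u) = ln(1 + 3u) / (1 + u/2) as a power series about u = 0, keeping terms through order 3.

12*u^3 - 6*u^2 + 3*u

Take the Cauchy product of the two expansions.
[u^0] = 0;  [u^1] = 3;  [u^2] = -6;  [u^3] = 12.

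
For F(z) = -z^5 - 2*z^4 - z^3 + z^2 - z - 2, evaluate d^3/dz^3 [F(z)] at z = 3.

-690

The coefficient of (z - 3)^3 in the expansion is -115, so F′′′(3) = 3! * (-115) = -690.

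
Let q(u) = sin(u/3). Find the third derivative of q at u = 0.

-1/27

From the series, [u^3] q = -1/162; multiply by 3! = 6 to get -1/27.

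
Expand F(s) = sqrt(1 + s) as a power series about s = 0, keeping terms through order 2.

-s^2/8 + s/2 + 1

Use the known series and substitute for the argument.
[s^0] = 1;  [s^1] = 1/2;  [s^2] = -1/8.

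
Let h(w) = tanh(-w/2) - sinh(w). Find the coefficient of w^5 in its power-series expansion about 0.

-1/80

Expand each term separately and add.
So c_5 = h^(5)(0)/5! = -1/80.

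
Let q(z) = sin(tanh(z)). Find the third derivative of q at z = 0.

-3

Compose series: expand the inner function first, then feed it into the outer expansion.
The coefficient of z^3 in the expansion is -1/2, so q′′′(0) = 3! * (-1/2) = -3.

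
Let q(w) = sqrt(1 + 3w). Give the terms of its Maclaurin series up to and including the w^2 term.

Differentiate repeatedly and evaluate at the center.
q(0) = 1
q′(0) = 3/2
q′′(0) = -9/4
Then c_k = q^(k)(0)/k! gives each Taylor coefficient.

-9*w^2/8 + 3*w/2 + 1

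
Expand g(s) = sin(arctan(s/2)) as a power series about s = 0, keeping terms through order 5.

3*s^5/256 - s^3/16 + s/2

Plug the Maclaurin series of the inner function into that of the outer and collect terms.
g(0) = 0
g′(0) = 1/2
g′′(0) = 0
g′′′(0) = -3/8
g^(4)(0) = 0
g^(5)(0) = 45/32
Then c_k = g^(k)(0)/k! gives each Taylor coefficient.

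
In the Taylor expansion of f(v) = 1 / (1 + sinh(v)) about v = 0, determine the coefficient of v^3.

-7/6

Write 1/(1+u) = 1 - u + u^2 - u^3 + ... and substitute the series for u.
[v^0] = 1;  [v^1] = -1;  [v^2] = 1;  [v^3] = -7/6.
So c_3 = f′′′(0)/3! = -7/6.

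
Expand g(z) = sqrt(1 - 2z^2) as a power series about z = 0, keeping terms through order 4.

-z^4/2 - z^2 + 1

g(0) = 1
g′(0) = 0
g′′(0) = -2
g′′′(0) = 0
g^(4)(0) = -12
Dividing each by k! gives the coefficients c_0, ..., c_4.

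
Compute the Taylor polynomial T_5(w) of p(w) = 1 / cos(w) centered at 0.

5*w^4/24 + w^2/2 + 1

Divide the numerator series by the denominator series (power-series long division).
p(0) = 1
p′(0) = 0
p′′(0) = 1
p′′′(0) = 0
p^(4)(0) = 5
p^(5)(0) = 0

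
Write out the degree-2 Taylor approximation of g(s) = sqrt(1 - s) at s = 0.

-s^2/8 - s/2 + 1

Compute the successive derivatives at the expansion point and divide by k!.
[s^0] = 1;  [s^1] = -1/2;  [s^2] = -1/8.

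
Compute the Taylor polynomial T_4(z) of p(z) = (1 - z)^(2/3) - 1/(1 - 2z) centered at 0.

-3895*z^4/243 - 652*z^3/81 - 37*z^2/9 - 8*z/3

Expand each term separately and add.
p(0) = 0
p′(0) = -8/3
p′′(0) = -74/9
p′′′(0) = -1304/27
p^(4)(0) = -31160/81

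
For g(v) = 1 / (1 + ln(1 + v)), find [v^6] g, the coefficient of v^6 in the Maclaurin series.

Expand as Σ (-1)^k u^k with u equal to the inner function's series.
[v^0] = 1;  [v^1] = -1;  [v^2] = 3/2;  [v^3] = -7/3;  [v^4] = 11/3;  [v^5] = -347/60;  [v^6] = 3289/360.

3289/360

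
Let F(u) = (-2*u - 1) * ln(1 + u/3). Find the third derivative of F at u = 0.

16/27

Distribute the polynomial across the series and collect like powers.
The coefficient of u^3 in the expansion is 8/81, so F′′′(0) = 3! * (8/81) = 16/27.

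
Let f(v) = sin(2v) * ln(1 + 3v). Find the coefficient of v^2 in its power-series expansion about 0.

Take the Cauchy product of the two expansions.
f(0) = 0
f′(0) = 0
f′′(0) = 12
So c_2 = f′′(0)/2! = 6.

6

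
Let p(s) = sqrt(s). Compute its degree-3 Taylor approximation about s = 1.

Apply the Taylor formula c_k = f^(k)(a)/k!.
[(s - 1)^0] = 1;  [(s - 1)^1] = 1/2;  [(s - 1)^2] = -1/8;  [(s - 1)^3] = 1/16.

(s - 1)^3/16 - (s - 1)^2/8 + (s - 1)/2 + 1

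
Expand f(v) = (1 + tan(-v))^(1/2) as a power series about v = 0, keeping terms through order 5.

Compose series: expand the inner function first, then feed it into the outer expansion.
[v^0] = 1;  [v^1] = -1/2;  [v^2] = -1/8;  [v^3] = -11/48;  [v^4] = -47/384;  [v^5] = -601/3840.

-601*v^5/3840 - 47*v^4/384 - 11*v^3/48 - v^2/8 - v/2 + 1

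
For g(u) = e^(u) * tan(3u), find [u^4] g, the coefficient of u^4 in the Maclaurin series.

19/2

Write out both Maclaurin series and multiply, keeping only the needed powers.
g(0) = 0
g′(0) = 3
g′′(0) = 6
g′′′(0) = 63
g^(4)(0) = 228
The Taylor polynomial is Σ g^(k)(0)/k! · u^k.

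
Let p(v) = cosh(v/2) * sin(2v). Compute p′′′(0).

Multiply the two series term by term and collect like powers.
From the series, [v^3] p = -13/12; multiply by 3! = 6 to get -13/2.

-13/2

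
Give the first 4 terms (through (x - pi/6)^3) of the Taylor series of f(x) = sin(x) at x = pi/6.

[(x - pi/6)^0] = 1/2;  [(x - pi/6)^1] = sqrt(3)/2;  [(x - pi/6)^2] = -1/4;  [(x - pi/6)^3] = -sqrt(3)/12.

-sqrt(3)*(x - pi/6)^3/12 - (x - pi/6)^2/4 + sqrt(3)*(x - pi/6)/2 + 1/2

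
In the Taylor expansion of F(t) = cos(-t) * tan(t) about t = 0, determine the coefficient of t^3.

Take the Cauchy product of the two expansions.
F(0) = 0
F′(0) = 1
F′′(0) = 0
F′′′(0) = -1
So c_3 = F′′′(0)/3! = -1/6.

-1/6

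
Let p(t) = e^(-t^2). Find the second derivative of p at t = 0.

The coefficient of t^2 in the expansion is -1, so p′′(0) = 2! * (-1) = -2.

-2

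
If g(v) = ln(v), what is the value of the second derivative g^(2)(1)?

-1

The coefficient of (v - 1)^2 in the expansion is -1/2, so g′′(1) = 2! * (-1/2) = -1.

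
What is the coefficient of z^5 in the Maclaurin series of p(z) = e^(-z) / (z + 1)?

Use 1/(1 - r) = Σ r^k on the denominator, then take the Cauchy product.
[z^0] = 1;  [z^1] = -2;  [z^2] = 5/2;  [z^3] = -8/3;  [z^4] = 65/24;  [z^5] = -163/60.
So c_5 = p^(5)(0)/5! = -163/60.

-163/60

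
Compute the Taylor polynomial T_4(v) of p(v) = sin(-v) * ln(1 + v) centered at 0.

-v^4/6 + v^3/2 - v^2

Take the Cauchy product of the two expansions.
p(0) = 0
p′(0) = 0
p′′(0) = -2
p′′′(0) = 3
p^(4)(0) = -4
The Taylor polynomial is Σ p^(k)(0)/k! · v^k.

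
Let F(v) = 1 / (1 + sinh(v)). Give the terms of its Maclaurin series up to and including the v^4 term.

Use the geometric series for the reciprocal, then substitute.

4*v^4/3 - 7*v^3/6 + v^2 - v + 1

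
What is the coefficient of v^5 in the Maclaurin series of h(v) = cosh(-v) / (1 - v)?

37/24

Write out both Maclaurin series and multiply, keeping only the needed powers.
h(0) = 1
h′(0) = 1
h′′(0) = 3
h′′′(0) = 9
h^(4)(0) = 37
h^(5)(0) = 185
Dividing each by k! gives the coefficients c_0, ..., c_5.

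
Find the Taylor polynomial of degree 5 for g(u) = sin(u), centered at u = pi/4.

[(u - pi/4)^0] = sqrt(2)/2;  [(u - pi/4)^1] = sqrt(2)/2;  [(u - pi/4)^2] = -sqrt(2)/4;  [(u - pi/4)^3] = -sqrt(2)/12;  [(u - pi/4)^4] = sqrt(2)/48;  [(u - pi/4)^5] = sqrt(2)/240.

sqrt(2)*(u - pi/4)^5/240 + sqrt(2)*(u - pi/4)^4/48 - sqrt(2)*(u - pi/4)^3/12 - sqrt(2)*(u - pi/4)^2/4 + sqrt(2)*(u - pi/4)/2 + sqrt(2)/2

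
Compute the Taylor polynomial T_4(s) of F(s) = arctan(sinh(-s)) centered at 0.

Plug the Maclaurin series of the inner function into that of the outer and collect terms.
F(0) = 0
F′(0) = -1
F′′(0) = 0
F′′′(0) = 1
F^(4)(0) = 0
Dividing each by k! gives the coefficients c_0, ..., c_4.

s^3/6 - s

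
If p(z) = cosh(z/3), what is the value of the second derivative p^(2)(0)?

Use the known series and substitute for the argument.
From the series, [z^2] p = 1/18; multiply by 2! = 2 to get 1/9.

1/9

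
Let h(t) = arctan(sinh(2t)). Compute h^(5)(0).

160

Let u equal the inner series; expand the outer function in u and truncate.
From the series, [t^5] h = 4/3; multiply by 5! = 120 to get 160.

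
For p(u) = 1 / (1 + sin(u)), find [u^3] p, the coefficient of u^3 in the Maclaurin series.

-5/6

Expand as Σ (-1)^k u^k with u equal to the inner function's series.
p(0) = 1
p′(0) = -1
p′′(0) = 2
p′′′(0) = -5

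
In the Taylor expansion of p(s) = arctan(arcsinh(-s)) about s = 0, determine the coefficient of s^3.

1/2

Plug the Maclaurin series of the inner function into that of the outer and collect terms.
So c_3 = p′′′(0)/3! = 1/2.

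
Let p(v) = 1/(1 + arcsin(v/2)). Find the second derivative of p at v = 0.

Let u equal the inner series; expand the outer function in u and truncate.
The coefficient of v^2 in the expansion is 1/4, so p′′(0) = 2! * (1/4) = 1/2.

1/2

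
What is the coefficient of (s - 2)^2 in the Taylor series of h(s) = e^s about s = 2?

e^(2)/2

Compute the successive derivatives at the expansion point and divide by k!.
So c_2 = h′′(2)/2! = e^(2)/2.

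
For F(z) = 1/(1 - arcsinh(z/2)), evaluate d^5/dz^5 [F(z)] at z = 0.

Substitute the inner expansion into the outer series and collect powers.
The coefficient of z^5 in the expansion is 23/1280, so F^(5)(0) = 5! * (23/1280) = 69/32.

69/32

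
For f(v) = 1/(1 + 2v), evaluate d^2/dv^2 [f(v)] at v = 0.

8

From the series, [v^2] f = 4; multiply by 2! = 2 to get 8.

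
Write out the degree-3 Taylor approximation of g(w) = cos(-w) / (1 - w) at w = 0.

w^3/2 + w^2/2 + w + 1

Use 1/(1 - r) = Σ r^k on the denominator, then take the Cauchy product.
g(0) = 1
g′(0) = 1
g′′(0) = 1
g′′′(0) = 3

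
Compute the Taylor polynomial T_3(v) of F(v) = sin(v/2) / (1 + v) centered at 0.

23*v^3/48 - v^2/2 + v/2

Expand each factor separately, then convolve coefficients.
F(0) = 0
F′(0) = 1/2
F′′(0) = -1
F′′′(0) = 23/8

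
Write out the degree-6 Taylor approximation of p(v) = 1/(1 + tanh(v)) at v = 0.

2*v^6/45 - 2*v^5/15 + v^4/3 - 2*v^3/3 + v^2 - v + 1

Let u equal the inner series; expand the outer function in u and truncate.
[v^0] = 1;  [v^1] = -1;  [v^2] = 1;  [v^3] = -2/3;  [v^4] = 1/3;  [v^5] = -2/15;  [v^6] = 2/45.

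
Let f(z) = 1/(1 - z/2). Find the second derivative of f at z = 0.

The coefficient of z^2 in the expansion is 1/4, so f′′(0) = 2! * (1/4) = 1/2.

1/2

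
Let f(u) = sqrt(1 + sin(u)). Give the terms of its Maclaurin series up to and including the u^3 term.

-u^3/48 - u^2/8 + u/2 + 1

Let u equal the inner series; expand the outer function in u and truncate.
f(0) = 1
f′(0) = 1/2
f′′(0) = -1/4
f′′′(0) = -1/8
Dividing each by k! gives the coefficients c_0, ..., c_3.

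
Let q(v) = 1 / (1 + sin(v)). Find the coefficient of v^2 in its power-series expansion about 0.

Use the geometric series for the reciprocal, then substitute.
q(0) = 1
q′(0) = -1
q′′(0) = 2
So c_2 = q′′(0)/2! = 1.

1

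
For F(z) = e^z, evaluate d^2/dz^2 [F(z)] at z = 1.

Compute the successive derivatives at the expansion point and divide by k!.
The coefficient of (z - 1)^2 in the expansion is e/2, so F′′(1) = 2! * (e/2) = e.

e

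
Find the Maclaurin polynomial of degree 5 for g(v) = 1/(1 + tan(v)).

-32*v^5/15 + 5*v^4/3 - 4*v^3/3 + v^2 - v + 1

Compose series: expand the inner function first, then feed it into the outer expansion.
g(0) = 1
g′(0) = -1
g′′(0) = 2
g′′′(0) = -8
g^(4)(0) = 40
g^(5)(0) = -256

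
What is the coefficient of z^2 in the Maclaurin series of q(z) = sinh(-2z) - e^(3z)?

Expand each term separately and add.
[z^0] = -1;  [z^1] = -5;  [z^2] = -9/2.

-9/2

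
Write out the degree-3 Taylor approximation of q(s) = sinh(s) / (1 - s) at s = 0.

Multiply the two series term by term and collect like powers.

7*s^3/6 + s^2 + s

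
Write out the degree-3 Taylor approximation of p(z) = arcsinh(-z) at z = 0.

z^3/6 - z

[z^0] = 0;  [z^1] = -1;  [z^2] = 0;  [z^3] = 1/6.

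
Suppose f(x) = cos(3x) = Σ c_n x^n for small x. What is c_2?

-9/2

Compute the successive derivatives at the expansion point and divide by k!.
f(0) = 1
f′(0) = 0
f′′(0) = -9
Then c_k = f^(k)(0)/k! gives each Taylor coefficient.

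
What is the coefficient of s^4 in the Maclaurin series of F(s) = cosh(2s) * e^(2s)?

16/3

Write out both Maclaurin series and multiply, keeping only the needed powers.
F(0) = 1
F′(0) = 2
F′′(0) = 8
F′′′(0) = 32
F^(4)(0) = 128
So c_4 = F^(4)(0)/4! = 16/3.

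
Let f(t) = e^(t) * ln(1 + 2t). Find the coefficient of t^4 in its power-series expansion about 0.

-2

Take the Cauchy product of the two expansions.
f(0) = 0
f′(0) = 2
f′′(0) = 0
f′′′(0) = 10
f^(4)(0) = -48
The Taylor polynomial is Σ f^(k)(0)/k! · t^k.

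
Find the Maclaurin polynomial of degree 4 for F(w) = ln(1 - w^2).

[w^0] = 0;  [w^1] = 0;  [w^2] = -1;  [w^3] = 0;  [w^4] = -1/2.

-w^4/2 - w^2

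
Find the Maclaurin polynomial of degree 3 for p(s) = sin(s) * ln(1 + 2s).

Multiply the two series term by term and collect like powers.

-2*s^3 + 2*s^2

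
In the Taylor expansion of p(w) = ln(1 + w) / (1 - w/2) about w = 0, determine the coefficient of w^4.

Multiply the two series term by term and collect like powers.
p(0) = 0
p′(0) = 1
p′′(0) = 0
p′′′(0) = 2
p^(4)(0) = -2
So c_4 = p^(4)(0)/4! = -1/12.

-1/12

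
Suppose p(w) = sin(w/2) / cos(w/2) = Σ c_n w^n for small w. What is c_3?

1/24

Invert the denominator's series and multiply.
[w^0] = 0;  [w^1] = 1/2;  [w^2] = 0;  [w^3] = 1/24.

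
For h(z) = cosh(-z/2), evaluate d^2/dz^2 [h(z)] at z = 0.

From the series, [z^2] h = 1/8; multiply by 2! = 2 to get 1/4.

1/4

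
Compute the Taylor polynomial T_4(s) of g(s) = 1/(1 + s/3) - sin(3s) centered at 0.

Add the two expansions coefficient-wise.
g(0) = 1
g′(0) = -10/3
g′′(0) = 2/9
g′′′(0) = 241/9
g^(4)(0) = 8/27
Dividing each by k! gives the coefficients c_0, ..., c_4.

s^4/81 + 241*s^3/54 + s^2/9 - 10*s/3 + 1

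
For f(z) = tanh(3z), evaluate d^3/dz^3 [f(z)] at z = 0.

Differentiate repeatedly and evaluate at the center.
From the series, [z^3] f = -9; multiply by 3! = 6 to get -54.

-54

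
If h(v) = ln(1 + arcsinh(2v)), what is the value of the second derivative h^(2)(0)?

Plug the Maclaurin series of the inner function into that of the outer and collect terms.
The coefficient of v^2 in the expansion is -2, so h′′(0) = 2! * (-2) = -4.

-4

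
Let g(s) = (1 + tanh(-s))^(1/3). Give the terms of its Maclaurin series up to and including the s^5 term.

Compose series: expand the inner function first, then feed it into the outer expansion.
g(0) = 1
g′(0) = -1/3
g′′(0) = -2/9
g′′′(0) = 8/27
g^(4)(0) = 64/81
g^(5)(0) = -376/243

-47*s^5/3645 + 8*s^4/243 + 4*s^3/81 - s^2/9 - s/3 + 1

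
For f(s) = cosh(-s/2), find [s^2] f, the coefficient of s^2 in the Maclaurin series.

1/8

Compute the successive derivatives at the expansion point and divide by k!.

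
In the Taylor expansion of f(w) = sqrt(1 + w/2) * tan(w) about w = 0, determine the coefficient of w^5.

Multiply the two series term by term and collect like powers.
f(0) = 0
f′(0) = 1
f′′(0) = 1/2
f′′′(0) = 29/16
f^(4)(0) = 35/16
f^(5)(0) = 3701/256
The Taylor polynomial is Σ f^(k)(0)/k! · w^k.

3701/30720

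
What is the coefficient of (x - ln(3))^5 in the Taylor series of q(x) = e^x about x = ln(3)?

1/40

q(ln(3)) = 3
q′(ln(3)) = 3
q′′(ln(3)) = 3
q′′′(ln(3)) = 3
q^(4)(ln(3)) = 3
q^(5)(ln(3)) = 3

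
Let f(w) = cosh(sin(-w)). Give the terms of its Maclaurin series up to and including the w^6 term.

-w^6/240 - w^4/8 + w^2/2 + 1

Compose series: expand the inner function first, then feed it into the outer expansion.
[w^0] = 1;  [w^1] = 0;  [w^2] = 1/2;  [w^3] = 0;  [w^4] = -1/8;  [w^5] = 0;  [w^6] = -1/240.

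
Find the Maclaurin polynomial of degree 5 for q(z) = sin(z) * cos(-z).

2*z^5/15 - 2*z^3/3 + z

Multiply the two series term by term and collect like powers.
[z^0] = 0;  [z^1] = 1;  [z^2] = 0;  [z^3] = -2/3;  [z^4] = 0;  [z^5] = 2/15.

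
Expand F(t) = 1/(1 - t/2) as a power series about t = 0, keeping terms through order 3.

t^3/8 + t^2/4 + t/2 + 1

F(0) = 1
F′(0) = 1/2
F′′(0) = 1/2
F′′′(0) = 3/4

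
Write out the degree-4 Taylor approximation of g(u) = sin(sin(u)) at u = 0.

Substitute the inner expansion into the outer series and collect powers.
g(0) = 0
g′(0) = 1
g′′(0) = 0
g′′′(0) = -2
g^(4)(0) = 0

-u^3/3 + u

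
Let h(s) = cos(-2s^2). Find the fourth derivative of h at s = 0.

-48

The coefficient of s^4 in the expansion is -2, so h^(4)(0) = 4! * (-2) = -48.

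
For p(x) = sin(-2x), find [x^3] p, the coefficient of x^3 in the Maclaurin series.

Compute the successive derivatives at the expansion point and divide by k!.
[x^0] = 0;  [x^1] = -2;  [x^2] = 0;  [x^3] = 4/3.

4/3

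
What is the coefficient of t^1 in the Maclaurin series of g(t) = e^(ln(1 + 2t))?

Let u equal the inner series; expand the outer function in u and truncate.
[t^0] = 1;  [t^1] = 2.

2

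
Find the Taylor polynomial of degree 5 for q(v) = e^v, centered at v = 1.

e*(v - 1)^5/120 + e*(v - 1)^4/24 + e*(v - 1)^3/6 + e*(v - 1)^2/2 + e*(v - 1) + e

[(v - 1)^0] = e;  [(v - 1)^1] = e;  [(v - 1)^2] = e/2;  [(v - 1)^3] = e/6;  [(v - 1)^4] = e/24;  [(v - 1)^5] = e/120.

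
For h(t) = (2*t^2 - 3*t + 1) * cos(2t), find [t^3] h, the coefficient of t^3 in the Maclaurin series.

Distribute the polynomial across the series and collect like powers.
[t^0] = 1;  [t^1] = -3;  [t^2] = 0;  [t^3] = 6.

6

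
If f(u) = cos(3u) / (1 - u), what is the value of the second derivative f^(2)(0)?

-7

Write out both Maclaurin series and multiply, keeping only the needed powers.
From the series, [u^2] f = -7/2; multiply by 2! = 2 to get -7.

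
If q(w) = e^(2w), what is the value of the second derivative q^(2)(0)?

Use the known series and substitute for the argument.
The coefficient of w^2 in the expansion is 2, so q′′(0) = 2! * (2) = 4.

4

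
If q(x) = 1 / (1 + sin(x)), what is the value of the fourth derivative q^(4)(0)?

Use the geometric series for the reciprocal, then substitute.
The coefficient of x^4 in the expansion is 2/3, so q^(4)(0) = 4! * (2/3) = 16.

16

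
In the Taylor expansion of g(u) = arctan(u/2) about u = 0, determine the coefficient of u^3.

-1/24

g(0) = 0
g′(0) = 1/2
g′′(0) = 0
g′′′(0) = -1/4
Dividing each by k! gives the coefficients c_0, ..., c_3.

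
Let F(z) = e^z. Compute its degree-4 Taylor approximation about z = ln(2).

(z - ln(2))^4/12 + (z - ln(2))^3/3 + (z - ln(2))^2 + 2*(z - ln(2)) + 2

F(ln(2)) = 2
F′(ln(2)) = 2
F′′(ln(2)) = 2
F′′′(ln(2)) = 2
F^(4)(ln(2)) = 2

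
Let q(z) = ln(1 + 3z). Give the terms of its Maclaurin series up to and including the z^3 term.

9*z^3 - 9*z^2/2 + 3*z

q(0) = 0
q′(0) = 3
q′′(0) = -9
q′′′(0) = 54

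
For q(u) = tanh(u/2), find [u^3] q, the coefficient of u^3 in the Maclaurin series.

-1/24

[u^0] = 0;  [u^1] = 1/2;  [u^2] = 0;  [u^3] = -1/24.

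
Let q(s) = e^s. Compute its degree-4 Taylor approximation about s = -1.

q(-1) = e^(-1)
q′(-1) = e^(-1)
q′′(-1) = e^(-1)
q′′′(-1) = e^(-1)
q^(4)(-1) = e^(-1)
The Taylor polynomial is Σ q^(k)(-1)/k! · (s + 1)^k.

(s + 1)^4*e^(-1)/24 + (s + 1)^3*e^(-1)/6 + (s + 1)^2*e^(-1)/2 + (s + 1)*e^(-1) + e^(-1)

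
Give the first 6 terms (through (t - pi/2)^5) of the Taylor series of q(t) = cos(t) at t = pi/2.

Use the known series and substitute for the argument.
[(t - pi/2)^0] = 0;  [(t - pi/2)^1] = -1;  [(t - pi/2)^2] = 0;  [(t - pi/2)^3] = 1/6;  [(t - pi/2)^4] = 0;  [(t - pi/2)^5] = -1/120.

-(t - pi/2)^5/120 + (t - pi/2)^3/6 - (t - pi/2)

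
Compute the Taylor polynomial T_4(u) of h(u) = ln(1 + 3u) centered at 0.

-81*u^4/4 + 9*u^3 - 9*u^2/2 + 3*u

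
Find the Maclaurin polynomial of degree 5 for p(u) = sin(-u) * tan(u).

Expand each factor separately, then convolve coefficients.

-u^4/6 - u^2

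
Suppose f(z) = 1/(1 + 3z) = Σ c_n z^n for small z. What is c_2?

Differentiate repeatedly and evaluate at the center.
f(0) = 1
f′(0) = -3
f′′(0) = 18
So c_2 = f′′(0)/2! = 9.

9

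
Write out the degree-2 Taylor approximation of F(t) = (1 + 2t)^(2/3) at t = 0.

F(0) = 1
F′(0) = 4/3
F′′(0) = -8/9

-4*t^2/9 + 4*t/3 + 1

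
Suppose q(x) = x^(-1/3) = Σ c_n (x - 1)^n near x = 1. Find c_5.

Apply the Taylor formula c_k = f^(k)(a)/k!.

-91/729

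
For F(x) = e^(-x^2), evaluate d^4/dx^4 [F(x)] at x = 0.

12

Compute the successive derivatives at the expansion point and divide by k!.
The coefficient of x^4 in the expansion is 1/2, so F^(4)(0) = 4! * (1/2) = 12.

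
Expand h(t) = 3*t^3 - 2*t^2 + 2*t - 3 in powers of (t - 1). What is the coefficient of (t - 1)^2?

h(1) = 0
h′(1) = 7
h′′(1) = 14
So c_2 = h′′(1)/2! = 7.

7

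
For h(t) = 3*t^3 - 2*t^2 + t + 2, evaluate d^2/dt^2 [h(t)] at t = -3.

-58

From the series, [(t + 3)^2] h = -29; multiply by 2! = 2 to get -58.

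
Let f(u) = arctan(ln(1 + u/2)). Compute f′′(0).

Compose series: expand the inner function first, then feed it into the outer expansion.
The coefficient of u^2 in the expansion is -1/8, so f′′(0) = 2! * (-1/8) = -1/4.

-1/4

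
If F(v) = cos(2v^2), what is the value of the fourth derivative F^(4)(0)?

-48

Apply the Taylor formula c_k = f^(k)(a)/k!.
The coefficient of v^4 in the expansion is -2, so F^(4)(0) = 4! * (-2) = -48.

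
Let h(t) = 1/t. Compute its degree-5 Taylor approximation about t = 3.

-(t - 3)^5/729 + (t - 3)^4/243 - (t - 3)^3/81 + (t - 3)^2/27 - (t - 3)/9 + 1/3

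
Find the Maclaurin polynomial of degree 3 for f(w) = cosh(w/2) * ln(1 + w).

Take the Cauchy product of the two expansions.
f(0) = 0
f′(0) = 1
f′′(0) = -1
f′′′(0) = 11/4
Then c_k = f^(k)(0)/k! gives each Taylor coefficient.

11*w^3/24 - w^2/2 + w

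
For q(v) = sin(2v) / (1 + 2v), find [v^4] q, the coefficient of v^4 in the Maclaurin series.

Write out both Maclaurin series and multiply, keeping only the needed powers.
q(0) = 0
q′(0) = 2
q′′(0) = -8
q′′′(0) = 40
q^(4)(0) = -320
The Taylor polynomial is Σ q^(k)(0)/k! · v^k.

-40/3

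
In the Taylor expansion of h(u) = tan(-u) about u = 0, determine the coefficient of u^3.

[u^0] = 0;  [u^1] = -1;  [u^2] = 0;  [u^3] = -1/3.

-1/3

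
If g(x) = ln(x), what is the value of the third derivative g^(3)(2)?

From the series, [(x - 2)^3] g = 1/24; multiply by 3! = 6 to get 1/4.

1/4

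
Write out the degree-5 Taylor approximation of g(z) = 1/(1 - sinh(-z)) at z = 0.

Substitute the inner expansion into the outer series and collect powers.
g(0) = 1
g′(0) = -1
g′′(0) = 2
g′′′(0) = -7
g^(4)(0) = 32
g^(5)(0) = -181

-181*z^5/120 + 4*z^4/3 - 7*z^3/6 + z^2 - z + 1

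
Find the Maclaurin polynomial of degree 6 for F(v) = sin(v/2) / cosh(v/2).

3*v^5/320 - v^3/12 + v/2

Divide the numerator series by the denominator series (power-series long division).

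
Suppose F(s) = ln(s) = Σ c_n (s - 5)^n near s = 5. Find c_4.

F(5) = ln(5)
F′(5) = 1/5
F′′(5) = -1/25
F′′′(5) = 2/125
F^(4)(5) = -6/625
So c_4 = F^(4)(5)/4! = -1/2500.

-1/2500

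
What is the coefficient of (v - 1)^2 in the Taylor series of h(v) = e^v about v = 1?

e/2

h(1) = e
h′(1) = e
h′′(1) = e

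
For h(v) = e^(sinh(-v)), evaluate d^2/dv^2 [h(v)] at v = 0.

Compose series: expand the inner function first, then feed it into the outer expansion.
From the series, [v^2] h = 1/2; multiply by 2! = 2 to get 1.

1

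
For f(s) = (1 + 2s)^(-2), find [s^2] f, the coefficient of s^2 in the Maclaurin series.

f(0) = 1
f′(0) = -4
f′′(0) = 24

12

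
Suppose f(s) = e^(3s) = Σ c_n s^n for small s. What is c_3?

f(0) = 1
f′(0) = 3
f′′(0) = 9
f′′′(0) = 27
So c_3 = f′′′(0)/3! = 9/2.

9/2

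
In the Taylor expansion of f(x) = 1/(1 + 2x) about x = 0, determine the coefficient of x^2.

4

Use the known series and substitute for the argument.
f(0) = 1
f′(0) = -2
f′′(0) = 8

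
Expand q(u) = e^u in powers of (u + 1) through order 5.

(u + 1)^5*e^(-1)/120 + (u + 1)^4*e^(-1)/24 + (u + 1)^3*e^(-1)/6 + (u + 1)^2*e^(-1)/2 + (u + 1)*e^(-1) + e^(-1)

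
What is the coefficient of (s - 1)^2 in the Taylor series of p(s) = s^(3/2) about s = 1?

Differentiate repeatedly and evaluate at the center.
p(1) = 1
p′(1) = 3/2
p′′(1) = 3/4
So c_2 = p′′(1)/2! = 3/8.

3/8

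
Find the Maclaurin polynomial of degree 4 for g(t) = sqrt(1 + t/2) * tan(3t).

291*t^4/128 + 285*t^3/32 + 3*t^2/4 + 3*t

Take the Cauchy product of the two expansions.
[t^0] = 0;  [t^1] = 3;  [t^2] = 3/4;  [t^3] = 285/32;  [t^4] = 291/128.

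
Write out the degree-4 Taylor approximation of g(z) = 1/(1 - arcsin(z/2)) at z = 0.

z^4/12 + 7*z^3/48 + z^2/4 + z/2 + 1

Let u equal the inner series; expand the outer function in u and truncate.
g(0) = 1
g′(0) = 1/2
g′′(0) = 1/2
g′′′(0) = 7/8
g^(4)(0) = 2
The Taylor polynomial is Σ g^(k)(0)/k! · z^k.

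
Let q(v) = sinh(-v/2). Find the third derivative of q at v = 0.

The coefficient of v^3 in the expansion is -1/48, so q′′′(0) = 3! * (-1/48) = -1/8.

-1/8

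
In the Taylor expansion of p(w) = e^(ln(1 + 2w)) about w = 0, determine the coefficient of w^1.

Substitute the inner expansion into the outer series and collect powers.
p(0) = 1
p′(0) = 2

2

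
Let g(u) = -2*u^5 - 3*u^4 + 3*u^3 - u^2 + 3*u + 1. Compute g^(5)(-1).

Use the known series and substitute for the argument.
The coefficient of (u + 1)^5 in the expansion is -2, so g^(5)(-1) = 5! * (-2) = -240.

-240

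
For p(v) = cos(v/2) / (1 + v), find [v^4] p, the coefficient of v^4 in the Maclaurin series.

Expand each factor separately, then convolve coefficients.

337/384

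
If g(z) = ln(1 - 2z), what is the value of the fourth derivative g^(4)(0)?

Compute the successive derivatives at the expansion point and divide by k!.
The coefficient of z^4 in the expansion is -4, so g^(4)(0) = 4! * (-4) = -96.

-96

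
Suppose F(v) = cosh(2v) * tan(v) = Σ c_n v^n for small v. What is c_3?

Take the Cauchy product of the two expansions.
[v^0] = 0;  [v^1] = 1;  [v^2] = 0;  [v^3] = 7/3.

7/3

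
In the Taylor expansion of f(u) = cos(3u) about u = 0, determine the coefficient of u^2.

Apply the Taylor formula c_k = f^(k)(a)/k!.
f(0) = 1
f′(0) = 0
f′′(0) = -9
So c_2 = f′′(0)/2! = -9/2.

-9/2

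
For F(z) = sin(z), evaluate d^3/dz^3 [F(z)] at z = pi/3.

-1/2

From the series, [(z - pi/3)^3] F = -1/12; multiply by 3! = 6 to get -1/2.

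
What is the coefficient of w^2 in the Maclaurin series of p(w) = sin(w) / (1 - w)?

1

Multiply the two series term by term and collect like powers.
So c_2 = p′′(0)/2! = 1.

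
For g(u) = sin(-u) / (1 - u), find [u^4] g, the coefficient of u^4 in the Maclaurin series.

Use 1/(1 - r) = Σ r^k on the denominator, then take the Cauchy product.
g(0) = 0
g′(0) = -1
g′′(0) = -2
g′′′(0) = -5
g^(4)(0) = -20
Dividing each by k! gives the coefficients c_0, ..., c_4.

-5/6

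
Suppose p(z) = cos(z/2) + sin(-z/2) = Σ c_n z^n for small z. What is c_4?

Expand each term separately and add.
p(0) = 1
p′(0) = -1/2
p′′(0) = -1/4
p′′′(0) = 1/8
p^(4)(0) = 1/16

1/384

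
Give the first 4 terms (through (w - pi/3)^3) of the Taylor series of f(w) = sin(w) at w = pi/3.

f(pi/3) = sqrt(3)/2
f′(pi/3) = 1/2
f′′(pi/3) = -sqrt(3)/2
f′′′(pi/3) = -1/2

-(w - pi/3)^3/12 - sqrt(3)*(w - pi/3)^2/4 + (w - pi/3)/2 + sqrt(3)/2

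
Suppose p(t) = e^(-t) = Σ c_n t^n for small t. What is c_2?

p(0) = 1
p′(0) = -1
p′′(0) = 1
So c_2 = p′′(0)/2! = 1/2.

1/2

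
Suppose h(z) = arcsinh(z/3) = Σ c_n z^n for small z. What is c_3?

-1/162

Differentiate repeatedly and evaluate at the center.
[z^0] = 0;  [z^1] = 1/3;  [z^2] = 0;  [z^3] = -1/162.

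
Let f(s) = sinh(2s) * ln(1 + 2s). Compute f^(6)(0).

12160

Multiply the two series term by term and collect like powers.
The coefficient of s^6 in the expansion is 152/9, so f^(6)(0) = 6! * (152/9) = 12160.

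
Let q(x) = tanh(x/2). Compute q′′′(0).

-1/4

The coefficient of x^3 in the expansion is -1/24, so q′′′(0) = 3! * (-1/24) = -1/4.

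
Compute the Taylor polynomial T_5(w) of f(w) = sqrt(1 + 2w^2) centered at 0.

-w^4/2 + w^2 + 1

f(0) = 1
f′(0) = 0
f′′(0) = 2
f′′′(0) = 0
f^(4)(0) = -12
f^(5)(0) = 0
The Taylor polynomial is Σ f^(k)(0)/k! · w^k.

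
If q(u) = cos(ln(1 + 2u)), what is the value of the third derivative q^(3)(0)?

24

Plug the Maclaurin series of the inner function into that of the outer and collect terms.
From the series, [u^3] q = 4; multiply by 3! = 6 to get 24.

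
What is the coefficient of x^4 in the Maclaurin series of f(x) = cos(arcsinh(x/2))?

Compose series: expand the inner function first, then feed it into the outer expansion.
f(0) = 1
f′(0) = 0
f′′(0) = -1/4
f′′′(0) = 0
f^(4)(0) = 5/16
The Taylor polynomial is Σ f^(k)(0)/k! · x^k.

5/384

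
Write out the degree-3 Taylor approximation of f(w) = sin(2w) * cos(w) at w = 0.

-7*w^3/3 + 2*w

Take the Cauchy product of the two expansions.
[w^0] = 0;  [w^1] = 2;  [w^2] = 0;  [w^3] = -7/3.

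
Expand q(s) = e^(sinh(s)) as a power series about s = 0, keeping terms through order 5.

s^5/10 + 5*s^4/24 + s^3/3 + s^2/2 + s + 1

Substitute the inner expansion into the outer series and collect powers.
q(0) = 1
q′(0) = 1
q′′(0) = 1
q′′′(0) = 2
q^(4)(0) = 5
q^(5)(0) = 12
Dividing each by k! gives the coefficients c_0, ..., c_5.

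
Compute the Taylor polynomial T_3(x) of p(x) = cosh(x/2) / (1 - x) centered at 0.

Write out both Maclaurin series and multiply, keeping only the needed powers.
[x^0] = 1;  [x^1] = 1;  [x^2] = 9/8;  [x^3] = 9/8.

9*x^3/8 + 9*x^2/8 + x + 1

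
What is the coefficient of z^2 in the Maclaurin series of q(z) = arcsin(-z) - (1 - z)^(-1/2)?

Combine the two series term by term.

-3/8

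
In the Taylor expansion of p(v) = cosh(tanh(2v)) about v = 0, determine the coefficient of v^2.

2

Substitute the inner expansion into the outer series and collect powers.
p(0) = 1
p′(0) = 0
p′′(0) = 4
So c_2 = p′′(0)/2! = 2.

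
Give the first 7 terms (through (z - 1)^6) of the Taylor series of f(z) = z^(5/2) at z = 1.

-5*(z - 1)^6/1024 + 3*(z - 1)^5/256 - 5*(z - 1)^4/128 + 5*(z - 1)^3/16 + 15*(z - 1)^2/8 + 5*(z - 1)/2 + 1

f(1) = 1
f′(1) = 5/2
f′′(1) = 15/4
f′′′(1) = 15/8
f^(4)(1) = -15/16
f^(5)(1) = 45/32
f^(6)(1) = -225/64
Dividing each by k! gives the coefficients c_0, ..., c_6.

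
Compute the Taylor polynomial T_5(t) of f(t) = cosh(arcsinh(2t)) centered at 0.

Compose series: expand the inner function first, then feed it into the outer expansion.
f(0) = 1
f′(0) = 0
f′′(0) = 4
f′′′(0) = 0
f^(4)(0) = -48
f^(5)(0) = 0
Then c_k = f^(k)(0)/k! gives each Taylor coefficient.

-2*t^4 + 2*t^2 + 1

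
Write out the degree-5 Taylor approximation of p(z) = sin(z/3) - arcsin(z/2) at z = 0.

-431*z^5/186624 - 35*z^3/1296 - z/6

Combine the two series term by term.
[z^0] = 0;  [z^1] = -1/6;  [z^2] = 0;  [z^3] = -35/1296;  [z^4] = 0;  [z^5] = -431/186624.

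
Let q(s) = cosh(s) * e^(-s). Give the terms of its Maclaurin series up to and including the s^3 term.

Write out both Maclaurin series and multiply, keeping only the needed powers.
[s^0] = 1;  [s^1] = -1;  [s^2] = 1;  [s^3] = -2/3.

-2*s^3/3 + s^2 - s + 1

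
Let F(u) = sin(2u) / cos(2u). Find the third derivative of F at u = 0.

16

Write the quotient as an unknown series and match coefficients against numerator = denominator · series.
The coefficient of u^3 in the expansion is 8/3, so F′′′(0) = 3! * (8/3) = 16.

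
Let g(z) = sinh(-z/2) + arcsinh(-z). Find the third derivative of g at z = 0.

Combine the two series term by term.
The coefficient of z^3 in the expansion is 7/48, so g′′′(0) = 3! * (7/48) = 7/8.

7/8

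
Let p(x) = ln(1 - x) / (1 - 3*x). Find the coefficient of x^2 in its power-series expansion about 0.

Use 1/(1 - r) = Σ r^k on the denominator, then take the Cauchy product.
[x^0] = 0;  [x^1] = -1;  [x^2] = -7/2.

-7/2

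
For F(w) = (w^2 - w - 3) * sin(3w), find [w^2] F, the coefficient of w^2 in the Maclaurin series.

Shift and add copies of the series according to the polynomial's terms.

-3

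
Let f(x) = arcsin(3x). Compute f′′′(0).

The coefficient of x^3 in the expansion is 9/2, so f′′′(0) = 3! * (9/2) = 27.

27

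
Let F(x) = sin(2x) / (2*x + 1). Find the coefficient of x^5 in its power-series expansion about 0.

404/15

Use 1/(1 - r) = Σ r^k on the denominator, then take the Cauchy product.
[x^0] = 0;  [x^1] = 2;  [x^2] = -4;  [x^3] = 20/3;  [x^4] = -40/3;  [x^5] = 404/15.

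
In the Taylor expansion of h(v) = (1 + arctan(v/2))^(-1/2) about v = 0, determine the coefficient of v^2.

Substitute the inner expansion into the outer series and collect powers.
h(0) = 1
h′(0) = -1/4
h′′(0) = 3/16

3/32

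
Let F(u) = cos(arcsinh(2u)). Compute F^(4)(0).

Substitute the inner expansion into the outer series and collect powers.
The coefficient of u^4 in the expansion is 10/3, so F^(4)(0) = 4! * (10/3) = 80.

80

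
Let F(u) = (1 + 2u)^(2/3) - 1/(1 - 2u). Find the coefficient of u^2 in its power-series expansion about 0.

-40/9

Expand each term separately and add.
[u^0] = 0;  [u^1] = -2/3;  [u^2] = -40/9.
So c_2 = F′′(0)/2! = -40/9.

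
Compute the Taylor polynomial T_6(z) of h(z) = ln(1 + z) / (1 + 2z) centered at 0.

Expand each factor separately, then convolve coefficients.
h(0) = 0
h′(0) = 1
h′′(0) = -5
h′′′(0) = 32
h^(4)(0) = -262
h^(5)(0) = 2644
h^(6)(0) = -31848
The Taylor polynomial is Σ h^(k)(0)/k! · z^k.

-1327*z^6/30 + 661*z^5/30 - 131*z^4/12 + 16*z^3/3 - 5*z^2/2 + z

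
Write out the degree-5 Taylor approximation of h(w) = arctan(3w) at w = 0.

[w^0] = 0;  [w^1] = 3;  [w^2] = 0;  [w^3] = -9;  [w^4] = 0;  [w^5] = 243/5.

243*w^5/5 - 9*w^3 + 3*w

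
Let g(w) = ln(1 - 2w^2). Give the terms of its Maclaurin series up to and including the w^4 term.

-2*w^4 - 2*w^2

Use the known series and substitute for the argument.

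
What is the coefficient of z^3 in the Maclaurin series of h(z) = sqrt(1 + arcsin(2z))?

Compose series: expand the inner function first, then feed it into the outer expansion.
h(0) = 1
h′(0) = 1
h′′(0) = -1
h′′′(0) = 7

7/6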